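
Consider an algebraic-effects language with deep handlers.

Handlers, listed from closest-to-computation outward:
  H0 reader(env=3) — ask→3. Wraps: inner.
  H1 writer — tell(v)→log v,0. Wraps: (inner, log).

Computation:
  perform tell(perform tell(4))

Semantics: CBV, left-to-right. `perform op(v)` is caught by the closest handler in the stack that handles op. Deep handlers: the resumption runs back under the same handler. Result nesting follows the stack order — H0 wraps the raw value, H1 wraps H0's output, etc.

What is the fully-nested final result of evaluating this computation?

Evaluation trace:
tell(4) @ H1 ⇒ log+=4
tell(0) @ H1 ⇒ log+=0
H0 returns 0
H1 returns (0, (4, 0))
= (0, (4, 0))

Answer: (0, (4, 0))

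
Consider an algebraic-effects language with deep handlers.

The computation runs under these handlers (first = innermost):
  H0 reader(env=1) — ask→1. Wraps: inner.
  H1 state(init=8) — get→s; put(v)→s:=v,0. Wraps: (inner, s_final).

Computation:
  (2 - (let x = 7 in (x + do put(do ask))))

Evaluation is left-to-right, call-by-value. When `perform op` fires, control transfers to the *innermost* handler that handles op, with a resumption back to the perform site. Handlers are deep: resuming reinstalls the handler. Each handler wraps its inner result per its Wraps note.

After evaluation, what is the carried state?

Answer: 1

Evaluation trace:
ask @ H0 ⇒ 1
put(1) @ H1 ⇒ s:=1
H0 returns -5
H1 returns (-5, 1)
= (-5, 1)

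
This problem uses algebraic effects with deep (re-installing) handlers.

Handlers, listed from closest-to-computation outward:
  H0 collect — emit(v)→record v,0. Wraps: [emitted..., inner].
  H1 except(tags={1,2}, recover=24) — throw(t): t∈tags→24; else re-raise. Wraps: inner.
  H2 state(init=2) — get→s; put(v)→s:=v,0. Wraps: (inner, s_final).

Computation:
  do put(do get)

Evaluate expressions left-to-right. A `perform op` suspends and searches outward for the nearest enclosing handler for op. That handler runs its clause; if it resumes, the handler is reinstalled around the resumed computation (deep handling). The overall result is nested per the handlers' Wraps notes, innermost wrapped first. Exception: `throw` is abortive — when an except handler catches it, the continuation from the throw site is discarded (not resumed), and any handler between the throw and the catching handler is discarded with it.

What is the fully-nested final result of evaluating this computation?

Answer: ([0], 2)

Working:
get @ H2 ⇒ 2
put(2) @ H2 ⇒ s:=2
H0 returns [0]
H1 returns [0]
H2 returns ([0], 2)
= ([0], 2)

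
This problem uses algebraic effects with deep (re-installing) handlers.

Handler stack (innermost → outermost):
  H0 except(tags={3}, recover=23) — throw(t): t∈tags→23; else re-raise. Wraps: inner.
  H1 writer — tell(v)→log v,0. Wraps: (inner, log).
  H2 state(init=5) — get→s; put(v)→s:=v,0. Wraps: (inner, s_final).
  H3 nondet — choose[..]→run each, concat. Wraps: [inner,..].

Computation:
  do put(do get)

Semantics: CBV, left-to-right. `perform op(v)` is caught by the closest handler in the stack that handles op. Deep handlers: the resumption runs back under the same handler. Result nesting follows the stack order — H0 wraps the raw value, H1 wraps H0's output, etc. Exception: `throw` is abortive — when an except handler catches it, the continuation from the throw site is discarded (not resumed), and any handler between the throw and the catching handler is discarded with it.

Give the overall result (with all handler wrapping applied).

Answer: [((0, ()), 5)]

Evaluation trace:
get @ H2 ⇒ 5
put(5) @ H2 ⇒ s:=5
H0 returns 0
H1 returns (0, ())
H2 returns ((0, ()), 5)
H3 returns [((0, ()), 5)]
= [((0, ()), 5)]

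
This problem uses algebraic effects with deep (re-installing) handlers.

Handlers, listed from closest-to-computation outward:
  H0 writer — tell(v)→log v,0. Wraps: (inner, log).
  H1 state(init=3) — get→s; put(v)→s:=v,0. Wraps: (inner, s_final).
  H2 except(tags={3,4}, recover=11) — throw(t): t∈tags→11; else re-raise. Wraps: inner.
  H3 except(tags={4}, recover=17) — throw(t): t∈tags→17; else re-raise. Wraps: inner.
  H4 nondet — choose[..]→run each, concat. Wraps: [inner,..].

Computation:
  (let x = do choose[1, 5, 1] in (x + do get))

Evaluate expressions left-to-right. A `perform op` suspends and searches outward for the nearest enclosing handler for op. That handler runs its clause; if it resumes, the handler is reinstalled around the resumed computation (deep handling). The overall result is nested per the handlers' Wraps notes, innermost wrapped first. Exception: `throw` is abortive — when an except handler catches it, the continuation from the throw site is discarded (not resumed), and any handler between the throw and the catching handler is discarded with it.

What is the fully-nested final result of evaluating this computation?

Working:
choose[1, 5, 1] @ H4
  branch[0] choose=1:
    get @ H1 ⇒ 3
    H0 returns (4, ())
    H1 returns ((4, ()), 3)
    H2 returns ((4, ()), 3)
    H3 returns ((4, ()), 3)
    H4 returns [((4, ()), 3)]
  branch[1] choose=5:
    get @ H1 ⇒ 3
    H0 returns (8, ())
    H1 returns ((8, ()), 3)
    H2 returns ((8, ()), 3)
    H3 returns ((8, ()), 3)
    H4 returns [((8, ()), 3)]
  branch[2] choose=1:
    get @ H1 ⇒ 3
    H0 returns (4, ())
    H1 returns ((4, ()), 3)
    H2 returns ((4, ()), 3)
    H3 returns ((4, ()), 3)
    H4 returns [((4, ()), 3)]
= [((4, ()), 3), ((8, ()), 3), ((4, ()), 3)]

Answer: [((4, ()), 3), ((8, ()), 3), ((4, ()), 3)]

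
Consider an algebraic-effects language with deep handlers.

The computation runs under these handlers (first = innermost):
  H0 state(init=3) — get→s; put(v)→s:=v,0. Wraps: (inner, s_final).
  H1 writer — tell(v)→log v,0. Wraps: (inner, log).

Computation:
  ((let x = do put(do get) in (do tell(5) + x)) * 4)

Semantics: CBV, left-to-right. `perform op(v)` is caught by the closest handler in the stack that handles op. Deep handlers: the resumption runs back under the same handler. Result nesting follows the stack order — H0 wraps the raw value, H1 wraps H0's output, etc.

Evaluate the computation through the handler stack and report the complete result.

Answer: ((0, 3), (5))

Working:
get @ H0 ⇒ 3
put(3) @ H0 ⇒ s:=3
tell(5) @ H1 ⇒ log+=5
H0 returns (0, 3)
H1 returns ((0, 3), (5))
= ((0, 3), (5))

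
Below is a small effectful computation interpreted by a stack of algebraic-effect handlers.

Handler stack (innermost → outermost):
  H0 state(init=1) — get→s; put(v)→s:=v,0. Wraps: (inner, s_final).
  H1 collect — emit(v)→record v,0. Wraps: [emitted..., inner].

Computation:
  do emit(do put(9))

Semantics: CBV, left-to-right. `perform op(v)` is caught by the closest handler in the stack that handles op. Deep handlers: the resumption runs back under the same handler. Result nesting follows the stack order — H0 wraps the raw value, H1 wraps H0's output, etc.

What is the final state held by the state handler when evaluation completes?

Working:
put(9) @ H0 ⇒ s:=9
emit(0) @ H1 ⇒ out+=0
H0 returns (0, 9)
H1 returns [0, (0, 9)]
= [0, (0, 9)]

Answer: 9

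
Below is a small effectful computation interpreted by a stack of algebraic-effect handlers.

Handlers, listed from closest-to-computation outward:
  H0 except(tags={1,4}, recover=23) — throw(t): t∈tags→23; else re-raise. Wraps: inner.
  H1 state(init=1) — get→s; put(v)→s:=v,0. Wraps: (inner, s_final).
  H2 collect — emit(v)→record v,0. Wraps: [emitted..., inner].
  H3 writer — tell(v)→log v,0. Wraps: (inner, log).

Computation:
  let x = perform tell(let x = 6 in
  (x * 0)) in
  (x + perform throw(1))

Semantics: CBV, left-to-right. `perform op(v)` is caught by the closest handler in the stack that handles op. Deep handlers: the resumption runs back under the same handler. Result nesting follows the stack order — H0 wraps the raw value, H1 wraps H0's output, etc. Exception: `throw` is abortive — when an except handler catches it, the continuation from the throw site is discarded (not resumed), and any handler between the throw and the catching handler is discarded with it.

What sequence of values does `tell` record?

Answer: (0)

Evaluation trace:
tell(0) @ H3 ⇒ log+=0
throw(1) @ H0 caught ⇒ 23
H1 returns (23, 1)
H2 returns [(23, 1)]
H3 returns ([(23, 1)], (0))
= ([(23, 1)], (0))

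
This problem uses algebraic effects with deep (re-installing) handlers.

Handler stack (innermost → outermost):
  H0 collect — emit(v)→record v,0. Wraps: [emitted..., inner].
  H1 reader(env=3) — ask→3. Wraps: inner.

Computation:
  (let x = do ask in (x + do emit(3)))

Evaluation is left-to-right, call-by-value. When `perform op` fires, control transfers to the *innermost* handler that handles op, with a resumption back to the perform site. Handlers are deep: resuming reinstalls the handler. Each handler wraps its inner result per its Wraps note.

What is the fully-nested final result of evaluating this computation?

Evaluation trace:
ask @ H1 ⇒ 3
emit(3) @ H0 ⇒ out+=3
H0 returns [3, 3]
H1 returns [3, 3]
= [3, 3]

Answer: [3, 3]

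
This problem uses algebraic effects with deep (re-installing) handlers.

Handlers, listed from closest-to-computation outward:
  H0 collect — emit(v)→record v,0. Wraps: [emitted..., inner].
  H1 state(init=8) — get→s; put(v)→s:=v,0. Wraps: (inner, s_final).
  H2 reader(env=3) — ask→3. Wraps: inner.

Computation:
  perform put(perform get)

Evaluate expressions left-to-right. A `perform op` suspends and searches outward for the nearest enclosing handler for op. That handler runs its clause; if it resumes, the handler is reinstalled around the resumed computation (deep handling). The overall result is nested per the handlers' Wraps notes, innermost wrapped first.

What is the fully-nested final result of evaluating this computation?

Step-by-step:
get @ H1 ⇒ 8
put(8) @ H1 ⇒ s:=8
H0 returns [0]
H1 returns ([0], 8)
H2 returns ([0], 8)
= ([0], 8)

Answer: ([0], 8)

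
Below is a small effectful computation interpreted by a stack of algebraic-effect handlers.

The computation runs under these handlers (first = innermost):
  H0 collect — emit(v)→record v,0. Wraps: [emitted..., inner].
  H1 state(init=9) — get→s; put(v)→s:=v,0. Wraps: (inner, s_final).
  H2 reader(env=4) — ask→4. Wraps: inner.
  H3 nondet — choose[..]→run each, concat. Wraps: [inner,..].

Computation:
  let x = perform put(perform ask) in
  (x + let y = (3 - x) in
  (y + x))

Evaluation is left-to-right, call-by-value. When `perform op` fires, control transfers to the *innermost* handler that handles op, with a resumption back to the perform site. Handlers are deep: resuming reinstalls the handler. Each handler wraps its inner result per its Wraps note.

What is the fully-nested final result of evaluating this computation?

Answer: [([3], 4)]

Working:
ask @ H2 ⇒ 4
put(4) @ H1 ⇒ s:=4
H0 returns [3]
H1 returns ([3], 4)
H2 returns ([3], 4)
H3 returns [([3], 4)]
= [([3], 4)]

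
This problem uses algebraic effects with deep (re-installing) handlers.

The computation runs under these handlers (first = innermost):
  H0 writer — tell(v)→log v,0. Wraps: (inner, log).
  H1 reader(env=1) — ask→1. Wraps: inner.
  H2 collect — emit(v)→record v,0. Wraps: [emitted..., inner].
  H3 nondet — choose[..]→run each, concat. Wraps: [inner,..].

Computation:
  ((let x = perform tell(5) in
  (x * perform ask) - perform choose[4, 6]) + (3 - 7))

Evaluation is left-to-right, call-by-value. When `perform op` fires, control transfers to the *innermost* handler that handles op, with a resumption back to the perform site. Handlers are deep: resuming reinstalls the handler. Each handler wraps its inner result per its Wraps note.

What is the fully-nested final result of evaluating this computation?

Answer: [[(-8, (5))], [(-10, (5))]]

Working:
tell(5) @ H0 ⇒ log+=5
ask @ H1 ⇒ 1
choose[4, 6] @ H3
  branch[0] choose=4:
    H0 returns (-8, (5))
    H1 returns (-8, (5))
    H2 returns [(-8, (5))]
    H3 returns [[(-8, (5))]]
  branch[1] choose=6:
    H0 returns (-10, (5))
    H1 returns (-10, (5))
    H2 returns [(-10, (5))]
    H3 returns [[(-10, (5))]]
= [[(-8, (5))], [(-10, (5))]]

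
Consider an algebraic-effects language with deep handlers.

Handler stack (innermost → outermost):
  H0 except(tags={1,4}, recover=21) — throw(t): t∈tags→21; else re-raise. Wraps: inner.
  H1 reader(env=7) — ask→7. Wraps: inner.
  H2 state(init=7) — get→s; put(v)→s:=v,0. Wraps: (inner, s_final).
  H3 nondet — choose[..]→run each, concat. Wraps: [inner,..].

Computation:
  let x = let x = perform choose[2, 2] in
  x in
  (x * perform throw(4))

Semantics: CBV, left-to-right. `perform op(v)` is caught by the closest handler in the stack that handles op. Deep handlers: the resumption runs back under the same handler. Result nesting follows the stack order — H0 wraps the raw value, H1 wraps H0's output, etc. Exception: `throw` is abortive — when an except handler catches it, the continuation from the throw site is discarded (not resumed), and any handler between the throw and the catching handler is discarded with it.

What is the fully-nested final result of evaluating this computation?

Answer: [(21, 7), (21, 7)]

Step-by-step:
choose[2, 2] @ H3
  branch[0] choose=2:
    throw(4) @ H0 caught ⇒ 21
    H1 returns 21
    H2 returns (21, 7)
    H3 returns [(21, 7)]
  branch[1] choose=2:
    throw(4) @ H0 caught ⇒ 21
    H1 returns 21
    H2 returns (21, 7)
    H3 returns [(21, 7)]
= [(21, 7), (21, 7)]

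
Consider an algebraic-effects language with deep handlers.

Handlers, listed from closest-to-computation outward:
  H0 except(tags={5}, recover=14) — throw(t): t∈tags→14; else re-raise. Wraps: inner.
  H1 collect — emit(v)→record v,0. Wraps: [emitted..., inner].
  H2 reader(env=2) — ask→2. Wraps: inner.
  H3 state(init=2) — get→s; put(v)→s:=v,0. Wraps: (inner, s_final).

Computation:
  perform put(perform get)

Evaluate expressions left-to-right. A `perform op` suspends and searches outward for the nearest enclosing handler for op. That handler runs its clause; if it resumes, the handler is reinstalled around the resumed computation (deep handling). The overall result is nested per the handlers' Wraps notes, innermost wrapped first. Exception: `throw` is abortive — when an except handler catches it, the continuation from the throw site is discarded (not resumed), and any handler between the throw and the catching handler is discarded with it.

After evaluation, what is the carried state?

Answer: 2

Working:
get @ H3 ⇒ 2
put(2) @ H3 ⇒ s:=2
H0 returns 0
H1 returns [0]
H2 returns [0]
H3 returns ([0], 2)
= ([0], 2)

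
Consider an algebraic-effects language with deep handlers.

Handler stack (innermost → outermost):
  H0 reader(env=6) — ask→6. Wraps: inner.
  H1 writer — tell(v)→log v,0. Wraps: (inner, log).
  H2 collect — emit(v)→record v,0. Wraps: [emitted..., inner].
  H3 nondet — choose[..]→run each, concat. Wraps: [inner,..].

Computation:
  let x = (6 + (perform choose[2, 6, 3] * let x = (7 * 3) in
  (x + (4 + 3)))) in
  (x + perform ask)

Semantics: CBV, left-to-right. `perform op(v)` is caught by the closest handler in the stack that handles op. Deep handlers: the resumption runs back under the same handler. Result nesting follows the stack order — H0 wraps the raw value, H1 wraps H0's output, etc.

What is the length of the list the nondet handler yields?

Answer: 3

Evaluation trace:
choose[2, 6, 3] @ H3
  branch[0] choose=2:
    ask @ H0 ⇒ 6
    H0 returns 68
    H1 returns (68, ())
    H2 returns [(68, ())]
    H3 returns [[(68, ())]]
  branch[1] choose=6:
    ask @ H0 ⇒ 6
    H0 returns 180
    H1 returns (180, ())
    H2 returns [(180, ())]
    H3 returns [[(180, ())]]
  branch[2] choose=3:
    ask @ H0 ⇒ 6
    H0 returns 96
    H1 returns (96, ())
    H2 returns [(96, ())]
    H3 returns [[(96, ())]]
= [[(68, ())], [(180, ())], [(96, ())]]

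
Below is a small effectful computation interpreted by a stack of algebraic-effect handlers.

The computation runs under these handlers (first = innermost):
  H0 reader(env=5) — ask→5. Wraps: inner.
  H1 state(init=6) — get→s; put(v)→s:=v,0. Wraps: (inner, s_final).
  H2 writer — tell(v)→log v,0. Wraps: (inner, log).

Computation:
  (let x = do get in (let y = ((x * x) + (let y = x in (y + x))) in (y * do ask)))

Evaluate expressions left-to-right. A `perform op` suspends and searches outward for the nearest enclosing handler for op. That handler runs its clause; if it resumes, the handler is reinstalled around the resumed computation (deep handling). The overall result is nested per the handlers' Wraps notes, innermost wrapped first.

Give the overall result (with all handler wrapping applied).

Answer: ((240, 6), ())

Working:
get @ H1 ⇒ 6
ask @ H0 ⇒ 5
H0 returns 240
H1 returns (240, 6)
H2 returns ((240, 6), ())
= ((240, 6), ())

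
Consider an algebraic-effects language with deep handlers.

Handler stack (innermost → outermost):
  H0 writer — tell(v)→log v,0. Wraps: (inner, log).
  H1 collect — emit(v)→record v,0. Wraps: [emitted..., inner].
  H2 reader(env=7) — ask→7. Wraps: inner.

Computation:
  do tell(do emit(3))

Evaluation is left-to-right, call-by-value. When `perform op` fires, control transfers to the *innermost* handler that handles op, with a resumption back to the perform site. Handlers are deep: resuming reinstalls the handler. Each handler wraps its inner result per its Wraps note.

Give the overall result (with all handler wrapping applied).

Step-by-step:
emit(3) @ H1 ⇒ out+=3
tell(0) @ H0 ⇒ log+=0
H0 returns (0, (0))
H1 returns [3, (0, (0))]
H2 returns [3, (0, (0))]
= [3, (0, (0))]

Answer: [3, (0, (0))]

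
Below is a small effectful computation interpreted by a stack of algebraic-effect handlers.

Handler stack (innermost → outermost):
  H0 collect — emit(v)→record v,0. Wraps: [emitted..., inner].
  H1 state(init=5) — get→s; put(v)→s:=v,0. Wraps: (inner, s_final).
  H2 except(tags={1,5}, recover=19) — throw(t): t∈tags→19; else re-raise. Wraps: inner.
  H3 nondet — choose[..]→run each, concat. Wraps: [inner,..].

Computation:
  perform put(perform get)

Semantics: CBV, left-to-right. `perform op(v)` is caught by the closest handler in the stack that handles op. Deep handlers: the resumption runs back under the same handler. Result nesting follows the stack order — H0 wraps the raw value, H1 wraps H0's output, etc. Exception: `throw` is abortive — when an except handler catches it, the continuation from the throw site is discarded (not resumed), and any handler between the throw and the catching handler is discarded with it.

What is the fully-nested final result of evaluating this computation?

Answer: [([0], 5)]

Working:
get @ H1 ⇒ 5
put(5) @ H1 ⇒ s:=5
H0 returns [0]
H1 returns ([0], 5)
H2 returns ([0], 5)
H3 returns [([0], 5)]
= [([0], 5)]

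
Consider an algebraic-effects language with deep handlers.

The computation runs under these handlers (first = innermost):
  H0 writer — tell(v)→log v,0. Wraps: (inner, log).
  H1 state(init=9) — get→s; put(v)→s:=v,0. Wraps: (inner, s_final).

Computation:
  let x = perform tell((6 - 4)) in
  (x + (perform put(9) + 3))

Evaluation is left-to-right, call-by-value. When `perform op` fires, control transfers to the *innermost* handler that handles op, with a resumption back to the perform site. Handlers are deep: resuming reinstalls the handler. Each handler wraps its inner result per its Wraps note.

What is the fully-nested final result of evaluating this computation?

Answer: ((3, (2)), 9)

Evaluation trace:
tell(2) @ H0 ⇒ log+=2
put(9) @ H1 ⇒ s:=9
H0 returns (3, (2))
H1 returns ((3, (2)), 9)
= ((3, (2)), 9)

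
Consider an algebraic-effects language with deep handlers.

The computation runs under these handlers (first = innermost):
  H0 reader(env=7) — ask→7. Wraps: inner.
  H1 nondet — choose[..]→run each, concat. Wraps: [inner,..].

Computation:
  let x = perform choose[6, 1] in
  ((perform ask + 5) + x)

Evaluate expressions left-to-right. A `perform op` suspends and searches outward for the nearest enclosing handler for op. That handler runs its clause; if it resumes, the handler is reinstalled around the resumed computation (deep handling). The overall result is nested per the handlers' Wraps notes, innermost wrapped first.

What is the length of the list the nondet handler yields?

Answer: 2

Step-by-step:
choose[6, 1] @ H1
  branch[0] choose=6:
    ask @ H0 ⇒ 7
    H0 returns 18
    H1 returns [18]
  branch[1] choose=1:
    ask @ H0 ⇒ 7
    H0 returns 13
    H1 returns [13]
= [18, 13]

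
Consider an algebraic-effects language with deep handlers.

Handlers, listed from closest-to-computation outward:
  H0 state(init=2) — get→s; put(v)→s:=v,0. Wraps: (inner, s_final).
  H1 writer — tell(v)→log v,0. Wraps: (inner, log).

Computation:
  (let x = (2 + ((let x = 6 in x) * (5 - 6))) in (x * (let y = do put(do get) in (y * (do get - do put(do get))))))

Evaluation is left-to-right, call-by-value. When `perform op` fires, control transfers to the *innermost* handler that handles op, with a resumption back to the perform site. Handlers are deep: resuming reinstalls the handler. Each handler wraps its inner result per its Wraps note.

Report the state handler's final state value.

Answer: 2

Working:
get @ H0 ⇒ 2
put(2) @ H0 ⇒ s:=2
get @ H0 ⇒ 2
get @ H0 ⇒ 2
put(2) @ H0 ⇒ s:=2
H0 returns (0, 2)
H1 returns ((0, 2), ())
= ((0, 2), ())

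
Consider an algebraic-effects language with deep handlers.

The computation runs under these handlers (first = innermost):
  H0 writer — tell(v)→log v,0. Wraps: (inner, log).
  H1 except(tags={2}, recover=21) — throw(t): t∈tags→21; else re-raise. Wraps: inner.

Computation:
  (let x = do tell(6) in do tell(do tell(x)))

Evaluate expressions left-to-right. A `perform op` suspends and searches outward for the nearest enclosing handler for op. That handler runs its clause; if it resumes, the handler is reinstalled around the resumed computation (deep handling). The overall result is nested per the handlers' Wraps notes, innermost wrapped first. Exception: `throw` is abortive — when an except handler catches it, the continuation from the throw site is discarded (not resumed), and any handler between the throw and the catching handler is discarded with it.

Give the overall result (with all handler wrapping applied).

Step-by-step:
tell(6) @ H0 ⇒ log+=6
tell(0) @ H0 ⇒ log+=0
tell(0) @ H0 ⇒ log+=0
H0 returns (0, (6, 0, 0))
H1 returns (0, (6, 0, 0))
= (0, (6, 0, 0))

Answer: (0, (6, 0, 0))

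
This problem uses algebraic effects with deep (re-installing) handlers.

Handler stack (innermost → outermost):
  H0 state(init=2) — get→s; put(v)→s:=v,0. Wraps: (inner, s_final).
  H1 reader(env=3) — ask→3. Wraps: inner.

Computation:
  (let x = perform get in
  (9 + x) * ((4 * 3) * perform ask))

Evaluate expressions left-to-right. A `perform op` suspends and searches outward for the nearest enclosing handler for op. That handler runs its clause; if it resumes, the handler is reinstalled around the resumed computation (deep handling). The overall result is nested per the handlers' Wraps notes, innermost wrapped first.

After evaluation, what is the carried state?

Step-by-step:
get @ H0 ⇒ 2
ask @ H1 ⇒ 3
H0 returns (396, 2)
H1 returns (396, 2)
= (396, 2)

Answer: 2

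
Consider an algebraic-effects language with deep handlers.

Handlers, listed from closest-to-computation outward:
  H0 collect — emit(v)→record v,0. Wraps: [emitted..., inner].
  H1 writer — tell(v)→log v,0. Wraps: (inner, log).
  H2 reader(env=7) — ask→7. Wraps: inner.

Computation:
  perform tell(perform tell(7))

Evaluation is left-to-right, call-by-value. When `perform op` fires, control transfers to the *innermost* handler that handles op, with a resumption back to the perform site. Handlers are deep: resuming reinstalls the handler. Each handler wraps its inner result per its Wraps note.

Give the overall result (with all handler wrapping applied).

Step-by-step:
tell(7) @ H1 ⇒ log+=7
tell(0) @ H1 ⇒ log+=0
H0 returns [0]
H1 returns ([0], (7, 0))
H2 returns ([0], (7, 0))
= ([0], (7, 0))

Answer: ([0], (7, 0))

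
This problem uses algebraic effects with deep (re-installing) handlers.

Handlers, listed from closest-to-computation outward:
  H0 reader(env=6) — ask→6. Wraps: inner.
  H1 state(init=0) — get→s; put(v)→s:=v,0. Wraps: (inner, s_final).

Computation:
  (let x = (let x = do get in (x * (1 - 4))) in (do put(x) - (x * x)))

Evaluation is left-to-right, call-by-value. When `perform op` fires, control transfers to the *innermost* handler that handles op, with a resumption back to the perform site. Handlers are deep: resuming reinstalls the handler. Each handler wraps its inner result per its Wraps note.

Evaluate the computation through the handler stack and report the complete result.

Answer: (0, 0)

Working:
get @ H1 ⇒ 0
put(0) @ H1 ⇒ s:=0
H0 returns 0
H1 returns (0, 0)
= (0, 0)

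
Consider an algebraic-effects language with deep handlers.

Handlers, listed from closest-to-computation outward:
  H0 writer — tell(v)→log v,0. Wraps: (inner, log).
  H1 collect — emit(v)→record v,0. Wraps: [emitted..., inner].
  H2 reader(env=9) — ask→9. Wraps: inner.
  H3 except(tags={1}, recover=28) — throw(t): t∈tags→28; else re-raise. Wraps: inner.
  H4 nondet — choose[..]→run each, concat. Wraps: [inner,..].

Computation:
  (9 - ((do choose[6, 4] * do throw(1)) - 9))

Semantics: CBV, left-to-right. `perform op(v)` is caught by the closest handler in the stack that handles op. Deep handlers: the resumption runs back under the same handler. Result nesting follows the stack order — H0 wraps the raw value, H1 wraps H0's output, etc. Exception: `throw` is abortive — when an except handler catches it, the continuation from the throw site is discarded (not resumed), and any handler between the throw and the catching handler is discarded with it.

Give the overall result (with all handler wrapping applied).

Answer: [28, 28]

Evaluation trace:
choose[6, 4] @ H4
  branch[0] choose=6:
    throw(1) @ H3 caught ⇒ 28
    H4 returns [28]
  branch[1] choose=4:
    throw(1) @ H3 caught ⇒ 28
    H4 returns [28]
= [28, 28]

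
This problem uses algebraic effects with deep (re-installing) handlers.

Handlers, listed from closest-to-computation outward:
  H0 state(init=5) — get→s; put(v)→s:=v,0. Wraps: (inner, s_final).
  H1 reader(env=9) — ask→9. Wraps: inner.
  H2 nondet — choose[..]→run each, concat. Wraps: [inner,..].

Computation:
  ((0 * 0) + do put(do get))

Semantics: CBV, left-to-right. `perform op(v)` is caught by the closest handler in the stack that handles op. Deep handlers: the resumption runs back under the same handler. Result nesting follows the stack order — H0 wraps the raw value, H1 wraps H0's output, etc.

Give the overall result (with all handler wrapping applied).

Answer: [(0, 5)]

Evaluation trace:
get @ H0 ⇒ 5
put(5) @ H0 ⇒ s:=5
H0 returns (0, 5)
H1 returns (0, 5)
H2 returns [(0, 5)]
= [(0, 5)]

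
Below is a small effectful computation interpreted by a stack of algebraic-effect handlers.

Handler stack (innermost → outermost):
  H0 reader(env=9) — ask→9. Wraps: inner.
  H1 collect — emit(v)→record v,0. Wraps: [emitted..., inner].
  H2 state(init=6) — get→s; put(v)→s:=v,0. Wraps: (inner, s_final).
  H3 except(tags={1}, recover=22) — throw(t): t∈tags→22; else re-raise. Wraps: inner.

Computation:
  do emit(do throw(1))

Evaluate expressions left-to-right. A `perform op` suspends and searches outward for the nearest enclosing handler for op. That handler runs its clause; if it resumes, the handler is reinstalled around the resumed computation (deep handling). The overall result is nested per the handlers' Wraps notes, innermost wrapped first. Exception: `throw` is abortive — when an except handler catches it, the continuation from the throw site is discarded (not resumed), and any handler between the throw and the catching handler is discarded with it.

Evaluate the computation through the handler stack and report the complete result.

Evaluation trace:
throw(1) @ H3 caught ⇒ 22
= 22

Answer: 22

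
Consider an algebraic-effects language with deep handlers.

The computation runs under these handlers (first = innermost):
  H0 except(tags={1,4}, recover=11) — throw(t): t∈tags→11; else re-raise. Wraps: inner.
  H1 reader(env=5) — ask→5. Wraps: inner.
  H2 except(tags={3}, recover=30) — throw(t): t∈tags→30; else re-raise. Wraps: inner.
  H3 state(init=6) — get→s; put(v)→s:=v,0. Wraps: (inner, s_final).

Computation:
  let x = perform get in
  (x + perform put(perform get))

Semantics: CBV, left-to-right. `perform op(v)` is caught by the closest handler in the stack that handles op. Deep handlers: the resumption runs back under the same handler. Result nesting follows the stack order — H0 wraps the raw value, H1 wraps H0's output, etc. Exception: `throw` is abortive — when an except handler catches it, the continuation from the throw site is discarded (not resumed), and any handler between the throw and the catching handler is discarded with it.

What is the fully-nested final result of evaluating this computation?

Working:
get @ H3 ⇒ 6
get @ H3 ⇒ 6
put(6) @ H3 ⇒ s:=6
H0 returns 6
H1 returns 6
H2 returns 6
H3 returns (6, 6)
= (6, 6)

Answer: (6, 6)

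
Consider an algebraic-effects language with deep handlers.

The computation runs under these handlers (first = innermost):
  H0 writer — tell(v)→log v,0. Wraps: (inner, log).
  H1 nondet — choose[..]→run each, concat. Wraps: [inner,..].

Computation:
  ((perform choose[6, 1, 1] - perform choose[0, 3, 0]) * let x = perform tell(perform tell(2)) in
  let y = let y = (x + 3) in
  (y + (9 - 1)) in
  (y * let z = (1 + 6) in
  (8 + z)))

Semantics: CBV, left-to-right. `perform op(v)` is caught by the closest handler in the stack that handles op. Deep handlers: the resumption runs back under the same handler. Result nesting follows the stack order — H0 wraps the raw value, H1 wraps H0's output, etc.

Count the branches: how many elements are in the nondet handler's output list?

Answer: 9

Step-by-step:
choose[6, 1, 1] @ H1
  branch[0] choose=6:
    choose[0, 3, 0] @ H1
      branch[0] choose=0:
        tell(2) @ H0 ⇒ log+=2
        tell(0) @ H0 ⇒ log+=0
        H0 returns (990, (2, 0))
        H1 returns [(990, (2, 0))]
      branch[1] choose=3:
        tell(2) @ H0 ⇒ log+=2
        tell(0) @ H0 ⇒ log+=0
        H0 returns (495, (2, 0))
        H1 returns [(495, (2, 0))]
      branch[2] choose=0:
        tell(2) @ H0 ⇒ log+=2
        tell(0) @ H0 ⇒ log+=0
        H0 returns (990, (2, 0))
        H1 returns [(990, (2, 0))]
  branch[1] choose=1:
    choose[0, 3, 0] @ H1
      branch[0] choose=0:
        tell(2) @ H0 ⇒ log+=2
        tell(0) @ H0 ⇒ log+=0
        H0 returns (165, (2, 0))
        H1 returns [(165, (2, 0))]
      branch[1] choose=3:
        tell(2) @ H0 ⇒ log+=2
        tell(0) @ H0 ⇒ log+=0
        H0 returns (-330, (2, 0))
        H1 returns [(-330, (2, 0))]
      branch[2] choose=0:
        tell(2) @ H0 ⇒ log+=2
        tell(0) @ H0 ⇒ log+=0
        H0 returns (165, (2, 0))
        H1 returns [(165, (2, 0))]
  branch[2] choose=1:
    choose[0, 3, 0] @ H1
      branch[0] choose=0:
        tell(2) @ H0 ⇒ log+=2
        tell(0) @ H0 ⇒ log+=0
        H0 returns (165, (2, 0))
        H1 returns [(165, (2, 0))]
      branch[1] choose=3:
        tell(2) @ H0 ⇒ log+=2
        tell(0) @ H0 ⇒ log+=0
        H0 returns (-330, (2, 0))
        H1 returns [(-330, (2, 0))]
      branch[2] choose=0:
        tell(2) @ H0 ⇒ log+=2
        tell(0) @ H0 ⇒ log+=0
        H0 returns (165, (2, 0))
        H1 returns [(165, (2, 0))]
= [(990, (2, 0)), (495, (2, 0)), (990, (2, 0)), (165, (2, 0)), (-330, (2, 0)), (165, (2, 0)), (165, (2, 0)), (-330, (2, 0)), (165, (2, 0))]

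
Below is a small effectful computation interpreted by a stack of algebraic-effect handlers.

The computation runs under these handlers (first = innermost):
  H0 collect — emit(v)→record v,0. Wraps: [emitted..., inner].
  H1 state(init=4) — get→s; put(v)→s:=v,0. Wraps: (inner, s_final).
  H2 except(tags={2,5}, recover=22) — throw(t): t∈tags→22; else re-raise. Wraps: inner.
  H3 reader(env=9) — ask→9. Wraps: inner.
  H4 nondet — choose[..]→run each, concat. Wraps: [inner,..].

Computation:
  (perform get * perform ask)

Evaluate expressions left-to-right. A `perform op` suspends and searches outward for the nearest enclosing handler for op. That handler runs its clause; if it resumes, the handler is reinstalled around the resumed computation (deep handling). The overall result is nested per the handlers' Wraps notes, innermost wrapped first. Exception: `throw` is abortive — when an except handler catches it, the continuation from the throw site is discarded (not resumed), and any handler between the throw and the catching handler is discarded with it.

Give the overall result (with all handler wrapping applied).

Working:
get @ H1 ⇒ 4
ask @ H3 ⇒ 9
H0 returns [36]
H1 returns ([36], 4)
H2 returns ([36], 4)
H3 returns ([36], 4)
H4 returns [([36], 4)]
= [([36], 4)]

Answer: [([36], 4)]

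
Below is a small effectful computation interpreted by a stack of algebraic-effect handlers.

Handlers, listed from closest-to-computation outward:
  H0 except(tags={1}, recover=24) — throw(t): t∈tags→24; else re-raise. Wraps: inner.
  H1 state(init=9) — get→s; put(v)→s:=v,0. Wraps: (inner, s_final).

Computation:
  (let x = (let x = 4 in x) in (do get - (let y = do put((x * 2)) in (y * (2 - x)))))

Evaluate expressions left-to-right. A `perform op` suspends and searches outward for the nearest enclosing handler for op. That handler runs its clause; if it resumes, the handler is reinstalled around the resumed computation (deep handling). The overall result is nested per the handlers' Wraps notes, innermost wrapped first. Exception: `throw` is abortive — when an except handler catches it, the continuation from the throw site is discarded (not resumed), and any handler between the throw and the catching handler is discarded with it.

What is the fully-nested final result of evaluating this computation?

Evaluation trace:
get @ H1 ⇒ 9
put(8) @ H1 ⇒ s:=8
H0 returns 9
H1 returns (9, 8)
= (9, 8)

Answer: (9, 8)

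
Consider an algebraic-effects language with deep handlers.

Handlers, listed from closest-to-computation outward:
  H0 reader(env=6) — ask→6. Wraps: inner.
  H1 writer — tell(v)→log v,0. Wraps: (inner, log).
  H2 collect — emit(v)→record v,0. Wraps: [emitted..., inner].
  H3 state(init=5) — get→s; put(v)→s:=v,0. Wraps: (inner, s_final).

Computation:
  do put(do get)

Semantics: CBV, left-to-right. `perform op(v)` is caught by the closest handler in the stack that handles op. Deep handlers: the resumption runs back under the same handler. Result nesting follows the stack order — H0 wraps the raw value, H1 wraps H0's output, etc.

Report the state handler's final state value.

Evaluation trace:
get @ H3 ⇒ 5
put(5) @ H3 ⇒ s:=5
H0 returns 0
H1 returns (0, ())
H2 returns [(0, ())]
H3 returns ([(0, ())], 5)
= ([(0, ())], 5)

Answer: 5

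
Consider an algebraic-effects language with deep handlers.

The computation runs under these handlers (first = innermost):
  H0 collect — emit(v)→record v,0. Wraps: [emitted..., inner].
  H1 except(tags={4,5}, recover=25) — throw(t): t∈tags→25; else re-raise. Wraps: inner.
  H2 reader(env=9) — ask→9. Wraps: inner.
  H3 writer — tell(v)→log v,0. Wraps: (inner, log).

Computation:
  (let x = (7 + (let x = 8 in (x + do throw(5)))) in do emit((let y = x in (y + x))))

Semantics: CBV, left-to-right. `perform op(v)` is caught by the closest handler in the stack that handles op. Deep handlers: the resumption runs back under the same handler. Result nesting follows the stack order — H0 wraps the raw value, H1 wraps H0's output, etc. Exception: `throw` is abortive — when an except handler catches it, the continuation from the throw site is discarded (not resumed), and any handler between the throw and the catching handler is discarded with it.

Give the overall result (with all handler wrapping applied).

Answer: (25, ())

Step-by-step:
throw(5) @ H1 caught ⇒ 25
H2 returns 25
H3 returns (25, ())
= (25, ())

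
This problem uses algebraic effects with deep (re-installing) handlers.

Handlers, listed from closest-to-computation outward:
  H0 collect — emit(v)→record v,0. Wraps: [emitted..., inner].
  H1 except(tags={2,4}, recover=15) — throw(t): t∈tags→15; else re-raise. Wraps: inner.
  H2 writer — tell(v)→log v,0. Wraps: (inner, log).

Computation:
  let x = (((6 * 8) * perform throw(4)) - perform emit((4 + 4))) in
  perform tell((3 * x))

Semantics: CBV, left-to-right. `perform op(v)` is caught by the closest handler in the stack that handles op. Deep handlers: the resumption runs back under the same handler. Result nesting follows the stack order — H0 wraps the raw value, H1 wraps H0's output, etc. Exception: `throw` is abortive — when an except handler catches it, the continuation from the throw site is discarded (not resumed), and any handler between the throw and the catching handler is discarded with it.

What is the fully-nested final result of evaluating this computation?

Answer: (15, ())

Working:
throw(4) @ H1 caught ⇒ 15
H2 returns (15, ())
= (15, ())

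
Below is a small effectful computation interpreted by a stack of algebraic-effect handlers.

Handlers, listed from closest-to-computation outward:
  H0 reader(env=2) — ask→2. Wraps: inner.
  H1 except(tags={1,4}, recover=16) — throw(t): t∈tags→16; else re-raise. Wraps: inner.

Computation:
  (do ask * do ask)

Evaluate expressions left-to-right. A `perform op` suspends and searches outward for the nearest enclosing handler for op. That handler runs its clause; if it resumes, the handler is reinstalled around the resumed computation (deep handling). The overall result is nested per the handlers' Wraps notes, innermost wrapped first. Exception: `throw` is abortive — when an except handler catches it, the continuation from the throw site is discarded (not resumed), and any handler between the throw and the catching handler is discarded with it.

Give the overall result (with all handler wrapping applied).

Working:
ask @ H0 ⇒ 2
ask @ H0 ⇒ 2
H0 returns 4
H1 returns 4
= 4

Answer: 4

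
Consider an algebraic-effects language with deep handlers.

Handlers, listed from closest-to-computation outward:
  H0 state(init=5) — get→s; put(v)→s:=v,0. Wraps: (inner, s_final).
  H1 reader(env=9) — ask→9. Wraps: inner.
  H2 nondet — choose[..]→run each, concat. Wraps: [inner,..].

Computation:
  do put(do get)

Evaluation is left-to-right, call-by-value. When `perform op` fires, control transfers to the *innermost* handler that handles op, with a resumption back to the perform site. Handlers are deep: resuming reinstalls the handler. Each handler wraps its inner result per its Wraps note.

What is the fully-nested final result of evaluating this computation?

Working:
get @ H0 ⇒ 5
put(5) @ H0 ⇒ s:=5
H0 returns (0, 5)
H1 returns (0, 5)
H2 returns [(0, 5)]
= [(0, 5)]

Answer: [(0, 5)]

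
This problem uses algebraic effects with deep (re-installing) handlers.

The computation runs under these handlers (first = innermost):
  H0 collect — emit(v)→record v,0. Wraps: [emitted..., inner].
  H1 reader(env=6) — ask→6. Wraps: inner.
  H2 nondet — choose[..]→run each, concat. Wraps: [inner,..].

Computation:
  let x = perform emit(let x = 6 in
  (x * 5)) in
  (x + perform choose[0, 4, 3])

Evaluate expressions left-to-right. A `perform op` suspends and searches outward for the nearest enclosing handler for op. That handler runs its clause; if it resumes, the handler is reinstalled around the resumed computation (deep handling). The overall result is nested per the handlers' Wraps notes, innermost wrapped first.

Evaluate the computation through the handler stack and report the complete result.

Working:
emit(30) @ H0 ⇒ out+=30
choose[0, 4, 3] @ H2
  branch[0] choose=0:
    H0 returns [30, 0]
    H1 returns [30, 0]
    H2 returns [[30, 0]]
  branch[1] choose=4:
    H0 returns [30, 4]
    H1 returns [30, 4]
    H2 returns [[30, 4]]
  branch[2] choose=3:
    H0 returns [30, 3]
    H1 returns [30, 3]
    H2 returns [[30, 3]]
= [[30, 0], [30, 4], [30, 3]]

Answer: [[30, 0], [30, 4], [30, 3]]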